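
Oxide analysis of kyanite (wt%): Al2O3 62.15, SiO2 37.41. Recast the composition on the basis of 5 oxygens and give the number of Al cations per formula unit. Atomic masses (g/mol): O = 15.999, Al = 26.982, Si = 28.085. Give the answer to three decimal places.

Al2O3 (M=101.961): mol = 0.60955; Al = 1.21910, O = 1.82865.
SiO2 (M=60.083): mol = 0.62264; Si = 0.62264, O = 1.24528.
ΣO = 3.07393; factor = 5/ΣO = 1.62658.
Al apfu = 1.21910 × 1.62658 = 1.983.

1.983 Al apfu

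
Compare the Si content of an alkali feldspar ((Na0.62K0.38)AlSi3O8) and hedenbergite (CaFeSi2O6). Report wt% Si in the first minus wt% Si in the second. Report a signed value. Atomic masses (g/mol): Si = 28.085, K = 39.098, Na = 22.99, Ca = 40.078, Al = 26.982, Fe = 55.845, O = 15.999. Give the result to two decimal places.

8.76 percentage points

M((Na0.62K0.38)AlSi3O8) = 268.340 g/mol, so wt% Si = 84.255/268.340 × 100 = 31.40%.
M(CaFeSi2O6) = 248.087 g/mol, so wt% Si = 56.170/248.087 × 100 = 22.64%.
31.40 − 22.64 = 8.76 pp.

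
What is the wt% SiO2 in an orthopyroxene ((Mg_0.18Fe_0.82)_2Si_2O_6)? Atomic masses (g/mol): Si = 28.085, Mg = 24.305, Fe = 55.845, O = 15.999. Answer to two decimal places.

47.59 wt%

M((Mg_0.18Fe_0.82)_2Si_2O_6) = 252.500 g/mol; M(SiO2) = 60.083 g/mol.
Moles SiO2 per formula unit = 2 Si ÷ 1 = 2.0000.
SiO2 fraction = (2.0000 × 60.083) / 252.500 = 120.166/252.500 = 0.4759.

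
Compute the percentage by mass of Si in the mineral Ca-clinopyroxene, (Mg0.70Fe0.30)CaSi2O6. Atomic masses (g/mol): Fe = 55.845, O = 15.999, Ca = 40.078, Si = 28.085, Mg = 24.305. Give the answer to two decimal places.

Formula mass = 0.70×24.305 + 0.30×55.845 + 1×40.078 + 2×28.085 + 6×15.999 = 226.009 g/mol, of which 56.170 g is Si.
So Si makes up 56.170/226.009 = 0.2485 of the mass, i.e. 24.85%.

24.85 mass %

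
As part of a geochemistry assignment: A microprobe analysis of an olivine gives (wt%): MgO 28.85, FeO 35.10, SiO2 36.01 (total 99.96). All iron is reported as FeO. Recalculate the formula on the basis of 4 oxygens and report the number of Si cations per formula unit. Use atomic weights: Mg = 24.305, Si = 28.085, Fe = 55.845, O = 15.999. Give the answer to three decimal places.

0.998 Si apfu

MgO (M=40.304): mol = 0.71581; Mg = 0.71581, O = 0.71581.
FeO (M=71.844): mol = 0.48856; Fe = 0.48856, O = 0.48856.
SiO2 (M=60.083): mol = 0.59934; Si = 0.59934, O = 1.19868.
ΣO = 2.40305; factor = 4/ΣO = 1.66455.
Si apfu = 0.59934 × 1.66455 = 0.998.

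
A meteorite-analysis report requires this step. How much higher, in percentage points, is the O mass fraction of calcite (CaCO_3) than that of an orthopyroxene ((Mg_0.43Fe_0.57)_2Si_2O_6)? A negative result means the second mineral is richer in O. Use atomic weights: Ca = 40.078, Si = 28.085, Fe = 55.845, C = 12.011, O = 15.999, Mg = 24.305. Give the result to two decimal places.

O in CaCO_3: molar mass 100.086 g/mol; 3×15.999 = 47.997 g → 47.96 wt%.
O in (Mg_0.43Fe_0.57)_2Si_2O_6: molar mass 236.730 g/mol; 6×15.999 = 95.994 g → 40.55 wt%.
Difference = 47.96 − 40.55 = 7.41 percentage points.

7.41 percentage points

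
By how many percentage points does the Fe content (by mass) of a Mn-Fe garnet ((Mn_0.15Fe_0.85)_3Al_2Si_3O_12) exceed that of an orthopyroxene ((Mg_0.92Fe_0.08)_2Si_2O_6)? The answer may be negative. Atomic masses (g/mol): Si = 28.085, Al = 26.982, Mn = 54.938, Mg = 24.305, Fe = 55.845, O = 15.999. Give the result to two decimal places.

M((Mn_0.15Fe_0.85)_3Al_2Si_3O_12) = 497.334 g/mol, so wt% Fe = 142.405/497.334 × 100 = 28.63%.
M((Mg_0.92Fe_0.08)_2Si_2O_6) = 205.820 g/mol, so wt% Fe = 8.935/205.820 × 100 = 4.34%.
28.63 − 4.34 = 24.29 pp.

24.29 percentage points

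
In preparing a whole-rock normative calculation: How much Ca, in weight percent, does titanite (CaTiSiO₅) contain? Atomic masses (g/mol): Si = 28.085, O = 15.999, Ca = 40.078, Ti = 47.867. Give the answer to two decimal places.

Formula mass = 1·40.078 + 1·47.867 + 1·28.085 + 5·15.999 = 196.025 g/mol, of which 40.078 g is Ca.
So Ca makes up 40.078/196.025 = 0.2045 of the mass, i.e. 20.45%.

20.45 weight percent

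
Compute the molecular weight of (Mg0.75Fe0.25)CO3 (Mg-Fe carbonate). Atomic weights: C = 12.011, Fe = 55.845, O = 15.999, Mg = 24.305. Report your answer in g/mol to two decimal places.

92.20 g/mol

The formula mass is the sum 0.75×24.305 + 0.25×55.845 + 1×12.011 + 3×15.999.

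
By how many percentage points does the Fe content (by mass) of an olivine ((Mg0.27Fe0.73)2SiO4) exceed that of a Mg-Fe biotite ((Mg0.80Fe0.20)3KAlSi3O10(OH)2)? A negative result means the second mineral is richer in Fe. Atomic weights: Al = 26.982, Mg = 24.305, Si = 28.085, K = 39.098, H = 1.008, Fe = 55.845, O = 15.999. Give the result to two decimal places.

35.98 percentage points

Fe in (Mg0.27Fe0.73)2SiO4: molar mass 186.739 g/mol; 1.46×55.845 = 81.534 g → 43.66 wt%.
Fe in (Mg0.80Fe0.20)3KAlSi3O10(OH)2: molar mass 436.178 g/mol; 0.60×55.845 = 33.507 g → 7.68 wt%.
Difference = 43.66 − 7.68 = 35.98 percentage points.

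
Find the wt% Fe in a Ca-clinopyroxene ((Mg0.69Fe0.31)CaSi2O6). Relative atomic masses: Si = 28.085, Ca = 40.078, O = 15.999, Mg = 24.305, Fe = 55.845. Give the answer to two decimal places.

Molar mass of (Mg0.69Fe0.31)CaSi2O6: 0.69×24.305 + 0.31×55.845 + 1×40.078 + 2×28.085 + 6×15.999 = 226.324 g/mol.
Mass of Fe per formula unit: 0.31 × 55.845 = 17.312 g.
Weight fraction Fe = 17.312 / 226.324 = 0.0765.

7.65 wt%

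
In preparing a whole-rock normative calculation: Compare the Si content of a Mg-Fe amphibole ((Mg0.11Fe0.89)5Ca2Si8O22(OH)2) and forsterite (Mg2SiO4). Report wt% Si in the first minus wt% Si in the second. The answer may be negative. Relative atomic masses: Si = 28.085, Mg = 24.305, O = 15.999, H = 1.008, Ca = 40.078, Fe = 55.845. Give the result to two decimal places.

3.62 percentage points

Si in (Mg0.11Fe0.89)5Ca2Si8O22(OH)2: molar mass 952.706 g/mol; 8×28.085 = 224.680 g → 23.58 wt%.
Si in Mg2SiO4: molar mass 140.691 g/mol; 1×28.085 = 28.085 g → 19.96 wt%.
Difference = 23.58 − 19.96 = 3.62 percentage points.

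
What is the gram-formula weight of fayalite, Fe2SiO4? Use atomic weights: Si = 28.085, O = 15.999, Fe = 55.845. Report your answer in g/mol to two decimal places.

203.77 g/mol

Fe: 2 × 55.845 = 111.6900
Si: 1 × 28.085 = 28.0850
O: 4 × 15.999 = 63.9960
Summing the contributions gives the formula mass.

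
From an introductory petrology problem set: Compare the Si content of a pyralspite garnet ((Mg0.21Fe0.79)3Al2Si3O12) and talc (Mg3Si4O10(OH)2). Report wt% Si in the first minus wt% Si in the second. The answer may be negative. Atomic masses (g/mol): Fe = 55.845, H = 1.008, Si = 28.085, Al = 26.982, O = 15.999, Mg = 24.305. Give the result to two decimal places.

-11.99 percentage points

Si in (Mg0.21Fe0.79)3Al2Si3O12: molar mass 477.872 g/mol; 3×28.085 = 84.255 g → 17.63 wt%.
Si in Mg3Si4O10(OH)2: molar mass 379.259 g/mol; 4×28.085 = 112.340 g → 29.62 wt%.
Difference = 17.63 − 29.62 = -11.99 percentage points.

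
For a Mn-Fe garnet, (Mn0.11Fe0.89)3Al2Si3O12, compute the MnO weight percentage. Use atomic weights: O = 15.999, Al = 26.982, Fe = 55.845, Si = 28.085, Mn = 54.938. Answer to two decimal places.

Formula mass = 497.443 g/mol.
0.33 Mn → 0.3300 mol MnO per formula unit; M(MnO) = 70.937, so MnO mass = 23.409 g.
23.409/497.443 × 100 = 4.71 wt%.

4.71 wt%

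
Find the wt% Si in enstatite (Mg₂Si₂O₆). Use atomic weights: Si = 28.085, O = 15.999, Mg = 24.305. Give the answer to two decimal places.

27.98 weight percent

Molar mass of Mg₂Si₂O₆: 2*24.305 + 2*28.085 + 6*15.999 = 200.774 g/mol.
Mass of Si per formula unit: 2 × 28.085 = 56.170 g.
Weight fraction Si = 56.170 / 200.774 = 0.2798.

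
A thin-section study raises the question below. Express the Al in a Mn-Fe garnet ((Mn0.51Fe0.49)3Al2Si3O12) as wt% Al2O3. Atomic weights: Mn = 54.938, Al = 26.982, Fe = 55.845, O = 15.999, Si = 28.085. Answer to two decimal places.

20.54 wt%

Formula mass = 496.354 g/mol.
2 Al → 1.0000 mol Al2O3 per formula unit; M(Al2O3) = 101.961, so Al2O3 mass = 101.961 g.
101.961/496.354 × 100 = 20.54 wt%.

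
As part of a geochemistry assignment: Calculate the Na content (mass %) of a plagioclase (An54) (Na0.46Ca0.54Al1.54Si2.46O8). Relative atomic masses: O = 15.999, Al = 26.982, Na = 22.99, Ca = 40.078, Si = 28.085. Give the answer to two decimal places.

3.90 mass %

M(Na0.46Ca0.54Al1.54Si2.46O8) = 270.851 g/mol.
Na contributes 0.46 × 22.99 = 10.575 g per mole.
10.575/270.851 = 0.0390 → 3.90%.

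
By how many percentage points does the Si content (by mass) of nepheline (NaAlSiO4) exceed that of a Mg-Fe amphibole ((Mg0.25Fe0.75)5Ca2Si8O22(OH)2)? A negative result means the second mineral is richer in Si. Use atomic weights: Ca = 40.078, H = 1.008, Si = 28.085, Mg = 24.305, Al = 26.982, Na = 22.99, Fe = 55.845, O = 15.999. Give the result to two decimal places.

-4.37 percentage points

M(NaAlSiO4) = 142.053 g/mol, so wt% Si = 28.085/142.053 × 100 = 19.77%.
M((Mg0.25Fe0.75)5Ca2Si8O22(OH)2) = 930.628 g/mol, so wt% Si = 224.680/930.628 × 100 = 24.14%.
19.77 − 24.14 = -4.37 pp.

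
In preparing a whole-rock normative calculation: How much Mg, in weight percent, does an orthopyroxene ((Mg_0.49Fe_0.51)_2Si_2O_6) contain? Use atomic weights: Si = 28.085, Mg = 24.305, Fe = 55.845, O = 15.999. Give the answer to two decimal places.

10.23 weight percent

Molar mass of (Mg_0.49Fe_0.51)_2Si_2O_6: 0.98*24.305 + 1.02*55.845 + 2*28.085 + 6*15.999 = 232.945 g/mol.
Mass of Mg per formula unit: 0.98 × 24.305 = 23.819 g.
Weight fraction Mg = 23.819 / 232.945 = 0.1023.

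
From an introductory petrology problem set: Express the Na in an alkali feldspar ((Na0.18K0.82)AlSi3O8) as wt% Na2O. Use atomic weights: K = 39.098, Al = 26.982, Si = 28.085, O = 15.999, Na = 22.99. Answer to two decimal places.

2.03 wt%

M((Na0.18K0.82)AlSi3O8) = 275.428 g/mol; M(Na2O) = 61.979 g/mol.
Moles Na2O per formula unit = 0.18 Na ÷ 2 = 0.0900.
Na2O fraction = (0.0900 × 61.979) / 275.428 = 5.578/275.428 = 0.0203.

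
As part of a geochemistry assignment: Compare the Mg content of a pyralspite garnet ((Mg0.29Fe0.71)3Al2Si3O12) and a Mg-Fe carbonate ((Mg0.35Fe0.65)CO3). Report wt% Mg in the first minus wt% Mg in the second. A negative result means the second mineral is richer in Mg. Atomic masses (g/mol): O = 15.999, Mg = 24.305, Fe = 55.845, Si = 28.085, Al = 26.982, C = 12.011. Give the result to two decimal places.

First mineral: 21.145 g Mg in 470.302 g formula = 4.50 wt% Mg.
Second mineral: 8.507 g Mg in 104.814 g formula = 8.12 wt% Mg.
4.50% − 8.12% gives a difference of -3.62 percentage points.

-3.62 percentage points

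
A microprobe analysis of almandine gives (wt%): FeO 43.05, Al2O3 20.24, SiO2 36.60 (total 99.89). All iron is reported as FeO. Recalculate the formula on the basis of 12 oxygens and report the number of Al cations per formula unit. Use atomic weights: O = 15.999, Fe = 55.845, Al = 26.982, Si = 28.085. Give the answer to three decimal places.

1.974 Al apfu

43.05 wt% FeO ÷ 71.844 g/mol = 0.59921 mol, giving 0.59921 Fe and 0.59921 O.
20.24 wt% Al2O3 ÷ 101.961 g/mol = 0.19851 mol, giving 0.39702 Al and 0.59553 O.
36.60 wt% SiO2 ÷ 60.083 g/mol = 0.60916 mol, giving 0.60916 Si and 1.21832 O.
Oxygen sums to 2.41306; scaling by 12/2.41306 = 4.97294 puts the formula on 12 O.
Al: 0.39702 × 4.97294 = 1.974 atoms per formula unit.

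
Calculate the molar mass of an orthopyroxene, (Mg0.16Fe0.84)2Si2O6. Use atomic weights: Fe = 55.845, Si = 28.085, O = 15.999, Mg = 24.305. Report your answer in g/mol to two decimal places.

M = 0.32(24.305) + 1.68(55.845) + 2(28.085) + 6(15.999)

253.76 g/mol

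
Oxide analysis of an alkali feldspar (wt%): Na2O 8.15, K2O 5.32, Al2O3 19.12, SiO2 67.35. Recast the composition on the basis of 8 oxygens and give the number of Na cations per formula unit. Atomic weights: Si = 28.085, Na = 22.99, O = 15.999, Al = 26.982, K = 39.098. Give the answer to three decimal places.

0.703 Na apfu

Na2O: 8.15/61.979 = 0.13150 mol → 0.26300 mol Na, 0.13150 mol O.
K2O: 5.32/94.195 = 0.05648 mol → 0.11296 mol K, 0.05648 mol O.
Al2O3: 19.12/101.961 = 0.18752 mol → 0.37504 mol Al, 0.56256 mol O.
SiO2: 67.35/60.083 = 1.12095 mol → 1.12095 mol Si, 2.24190 mol O.
Total oxygen = 2.99244 mol. Normalization factor = 8/2.99244 = 2.67340.
Na per 8 O = 0.26300 × 2.67340 = 0.703.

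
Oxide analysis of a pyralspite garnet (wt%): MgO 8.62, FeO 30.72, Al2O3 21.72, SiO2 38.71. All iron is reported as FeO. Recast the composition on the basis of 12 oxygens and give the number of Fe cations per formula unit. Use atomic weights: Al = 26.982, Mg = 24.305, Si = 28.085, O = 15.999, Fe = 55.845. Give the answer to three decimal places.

1.997 Fe apfu

MgO: 8.62/40.304 = 0.21387 mol → 0.21387 mol Mg, 0.21387 mol O.
FeO: 30.72/71.844 = 0.42759 mol → 0.42759 mol Fe, 0.42759 mol O.
Al2O3: 21.72/101.961 = 0.21302 mol → 0.42604 mol Al, 0.63906 mol O.
SiO2: 38.71/60.083 = 0.64428 mol → 0.64428 mol Si, 1.28856 mol O.
Total oxygen = 2.56908 mol. Normalization factor = 12/2.56908 = 4.67093.
Fe per 12 O = 0.42759 × 4.67093 = 1.997.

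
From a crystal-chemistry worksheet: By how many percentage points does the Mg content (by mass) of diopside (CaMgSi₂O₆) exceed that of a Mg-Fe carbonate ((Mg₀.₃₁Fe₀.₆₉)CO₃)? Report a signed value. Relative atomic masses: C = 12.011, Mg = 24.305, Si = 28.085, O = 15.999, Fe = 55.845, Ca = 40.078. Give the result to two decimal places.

Mg in CaMgSi₂O₆: molar mass 216.547 g/mol; 1×24.305 = 24.305 g → 11.22 wt%.
Mg in (Mg₀.₃₁Fe₀.₆₉)CO₃: molar mass 106.076 g/mol; 0.31×24.305 = 7.535 g → 7.10 wt%.
Difference = 11.22 − 7.10 = 4.12 percentage points.

4.12 percentage points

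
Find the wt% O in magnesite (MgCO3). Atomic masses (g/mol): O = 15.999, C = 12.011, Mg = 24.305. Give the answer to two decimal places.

56.93 weight percent

Molar mass of MgCO3: 1×24.305 + 1×12.011 + 3×15.999 = 84.313 g/mol.
Mass of O per formula unit: 3 × 15.999 = 47.997 g.
Weight fraction O = 47.997 / 84.313 = 0.5693.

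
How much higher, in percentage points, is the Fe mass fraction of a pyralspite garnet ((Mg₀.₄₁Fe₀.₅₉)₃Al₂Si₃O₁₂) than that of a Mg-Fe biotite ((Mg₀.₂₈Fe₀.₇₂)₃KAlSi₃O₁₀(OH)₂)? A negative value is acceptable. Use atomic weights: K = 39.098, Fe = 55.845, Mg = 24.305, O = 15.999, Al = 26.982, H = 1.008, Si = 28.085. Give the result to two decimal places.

-3.31 percentage points

Fe in (Mg₀.₄₁Fe₀.₅₉)₃Al₂Si₃O₁₂: molar mass 458.948 g/mol; 1.77×55.845 = 98.846 g → 21.54 wt%.
Fe in (Mg₀.₂₈Fe₀.₇₂)₃KAlSi₃O₁₀(OH)₂: molar mass 485.380 g/mol; 2.16×55.845 = 120.625 g → 24.85 wt%.
Difference = 21.54 − 24.85 = -3.31 percentage points.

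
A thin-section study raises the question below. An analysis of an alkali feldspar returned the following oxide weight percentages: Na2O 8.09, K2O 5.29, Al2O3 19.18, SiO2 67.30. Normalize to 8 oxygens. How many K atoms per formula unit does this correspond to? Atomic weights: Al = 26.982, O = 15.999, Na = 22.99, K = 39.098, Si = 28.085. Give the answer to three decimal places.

Na2O (M=61.979): mol = 0.13053; Na = 0.26106, O = 0.13053.
K2O (M=94.195): mol = 0.05616; K = 0.11232, O = 0.05616.
Al2O3 (M=101.961): mol = 0.18811; Al = 0.37622, O = 0.56433.
SiO2 (M=60.083): mol = 1.12012; Si = 1.12012, O = 2.24024.
ΣO = 2.99126; factor = 8/ΣO = 2.67446.
K apfu = 0.11232 × 2.67446 = 0.300.

0.300 K apfu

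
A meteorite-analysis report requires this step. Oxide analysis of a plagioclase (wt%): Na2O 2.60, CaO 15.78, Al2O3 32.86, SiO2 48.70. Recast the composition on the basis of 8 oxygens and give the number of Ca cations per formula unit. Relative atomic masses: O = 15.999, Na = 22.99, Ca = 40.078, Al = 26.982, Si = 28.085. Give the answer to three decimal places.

Na2O: 2.60/61.979 = 0.04195 mol → 0.08390 mol Na, 0.04195 mol O.
CaO: 15.78/56.077 = 0.28140 mol → 0.28140 mol Ca, 0.28140 mol O.
Al2O3: 32.86/101.961 = 0.32228 mol → 0.64456 mol Al, 0.96684 mol O.
SiO2: 48.70/60.083 = 0.81055 mol → 0.81055 mol Si, 1.62110 mol O.
Total oxygen = 2.91129 mol. Normalization factor = 8/2.91129 = 2.74792.
Ca per 8 O = 0.28140 × 2.74792 = 0.773.

0.773 Ca apfu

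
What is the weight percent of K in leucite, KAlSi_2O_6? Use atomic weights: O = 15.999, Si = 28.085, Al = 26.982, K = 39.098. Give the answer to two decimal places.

17.91 mass %

Molar mass of KAlSi_2O_6: 1×39.098 + 1×26.982 + 2×28.085 + 6×15.999 = 218.244 g/mol.
Mass of K per formula unit: 1 × 39.098 = 39.098 g.
Weight fraction K = 39.098 / 218.244 = 0.1791.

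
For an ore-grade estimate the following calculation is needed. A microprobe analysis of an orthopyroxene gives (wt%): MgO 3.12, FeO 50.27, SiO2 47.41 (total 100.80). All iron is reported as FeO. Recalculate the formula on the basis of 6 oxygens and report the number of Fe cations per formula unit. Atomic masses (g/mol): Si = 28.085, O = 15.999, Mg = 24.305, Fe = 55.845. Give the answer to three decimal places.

MgO: 3.12/40.304 = 0.07741 mol → 0.07741 mol Mg, 0.07741 mol O.
FeO: 50.27/71.844 = 0.69971 mol → 0.69971 mol Fe, 0.69971 mol O.
SiO2: 47.41/60.083 = 0.78908 mol → 0.78908 mol Si, 1.57816 mol O.
Total oxygen = 2.35528 mol. Normalization factor = 6/2.35528 = 2.54747.
Fe per 6 O = 0.69971 × 2.54747 = 1.782.

1.782 Fe apfu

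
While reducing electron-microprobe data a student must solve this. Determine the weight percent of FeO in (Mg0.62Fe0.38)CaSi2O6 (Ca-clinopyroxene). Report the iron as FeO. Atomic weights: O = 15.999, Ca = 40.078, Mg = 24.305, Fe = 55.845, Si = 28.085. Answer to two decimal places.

11.95 wt%

M((Mg0.62Fe0.38)CaSi2O6) = 228.532 g/mol; M(FeO) = 71.844 g/mol.
Moles FeO per formula unit = 0.38 Fe ÷ 1 = 0.3800.
FeO fraction = (0.3800 × 71.844) / 228.532 = 27.301/228.532 = 0.1195.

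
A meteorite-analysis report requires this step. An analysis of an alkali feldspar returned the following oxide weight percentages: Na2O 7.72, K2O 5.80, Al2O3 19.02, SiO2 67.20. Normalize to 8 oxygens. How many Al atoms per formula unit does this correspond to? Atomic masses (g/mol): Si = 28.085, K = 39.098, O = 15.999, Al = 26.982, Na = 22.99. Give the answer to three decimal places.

1.001 Al apfu

7.72 wt% Na2O ÷ 61.979 g/mol = 0.12456 mol, giving 0.24912 Na and 0.12456 O.
5.80 wt% K2O ÷ 94.195 g/mol = 0.06157 mol, giving 0.12314 K and 0.06157 O.
19.02 wt% Al2O3 ÷ 101.961 g/mol = 0.18654 mol, giving 0.37308 Al and 0.55962 O.
67.20 wt% SiO2 ÷ 60.083 g/mol = 1.11845 mol, giving 1.11845 Si and 2.23690 O.
Oxygen sums to 2.98265; scaling by 8/2.98265 = 2.68218 puts the formula on 8 O.
Al: 0.37308 × 2.68218 = 1.001 atoms per formula unit.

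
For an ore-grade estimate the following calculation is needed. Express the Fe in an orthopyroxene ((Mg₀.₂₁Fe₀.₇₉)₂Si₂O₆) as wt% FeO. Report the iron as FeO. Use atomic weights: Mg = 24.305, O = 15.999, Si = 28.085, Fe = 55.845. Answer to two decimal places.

M((Mg₀.₂₁Fe₀.₇₉)₂Si₂O₆) = 250.607 g/mol; M(FeO) = 71.844 g/mol.
Moles FeO per formula unit = 1.58 Fe ÷ 1 = 1.5800.
FeO fraction = (1.5800 × 71.844) / 250.607 = 113.514/250.607 = 0.4530.

45.30 wt%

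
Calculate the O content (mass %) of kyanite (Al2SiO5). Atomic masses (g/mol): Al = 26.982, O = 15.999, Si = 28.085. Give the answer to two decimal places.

Formula mass = 2×26.982 + 1×28.085 + 5×15.999 = 162.044 g/mol, of which 79.995 g is O.
So O makes up 79.995/162.044 = 0.4937 of the mass, i.e. 49.37%.

49.37 mass %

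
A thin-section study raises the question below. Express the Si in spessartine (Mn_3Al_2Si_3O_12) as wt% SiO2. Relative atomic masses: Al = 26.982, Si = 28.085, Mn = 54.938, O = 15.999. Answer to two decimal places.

M(Mn_3Al_2Si_3O_12) = 495.021 g/mol; M(SiO2) = 60.083 g/mol.
Moles SiO2 per formula unit = 3 Si ÷ 1 = 3.0000.
SiO2 fraction = (3.0000 × 60.083) / 495.021 = 180.249/495.021 = 0.3641.

36.41 wt%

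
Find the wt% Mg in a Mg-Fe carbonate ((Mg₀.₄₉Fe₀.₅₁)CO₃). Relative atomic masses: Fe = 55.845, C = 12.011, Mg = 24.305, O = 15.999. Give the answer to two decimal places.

11.86 mass %

Molar mass of (Mg₀.₄₉Fe₀.₅₁)CO₃: 0.49*24.305 + 0.51*55.845 + 1*12.011 + 3*15.999 = 100.398 g/mol.
Mass of Mg per formula unit: 0.49 × 24.305 = 11.909 g.
Weight fraction Mg = 11.909 / 100.398 = 0.1186.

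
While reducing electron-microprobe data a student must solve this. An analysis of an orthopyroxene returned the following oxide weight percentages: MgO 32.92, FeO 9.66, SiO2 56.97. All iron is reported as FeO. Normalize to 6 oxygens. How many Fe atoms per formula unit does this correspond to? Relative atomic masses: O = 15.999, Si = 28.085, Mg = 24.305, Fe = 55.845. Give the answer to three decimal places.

MgO: 32.92/40.304 = 0.81679 mol → 0.81679 mol Mg, 0.81679 mol O.
FeO: 9.66/71.844 = 0.13446 mol → 0.13446 mol Fe, 0.13446 mol O.
SiO2: 56.97/60.083 = 0.94819 mol → 0.94819 mol Si, 1.89638 mol O.
Total oxygen = 2.84763 mol. Normalization factor = 6/2.84763 = 2.10702.
Fe per 6 O = 0.13446 × 2.10702 = 0.283.

0.283 Fe apfu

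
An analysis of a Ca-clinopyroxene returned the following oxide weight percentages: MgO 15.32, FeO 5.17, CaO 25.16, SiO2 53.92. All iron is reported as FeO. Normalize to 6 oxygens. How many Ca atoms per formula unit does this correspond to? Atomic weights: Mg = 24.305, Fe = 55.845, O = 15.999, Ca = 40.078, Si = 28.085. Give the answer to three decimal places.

0.999 Ca apfu

MgO (M=40.304): mol = 0.38011; Mg = 0.38011, O = 0.38011.
FeO (M=71.844): mol = 0.07196; Fe = 0.07196, O = 0.07196.
CaO (M=56.077): mol = 0.44867; Ca = 0.44867, O = 0.44867.
SiO2 (M=60.083): mol = 0.89743; Si = 0.89743, O = 1.79486.
ΣO = 2.69560; factor = 6/ΣO = 2.22585.
Ca apfu = 0.44867 × 2.22585 = 0.999.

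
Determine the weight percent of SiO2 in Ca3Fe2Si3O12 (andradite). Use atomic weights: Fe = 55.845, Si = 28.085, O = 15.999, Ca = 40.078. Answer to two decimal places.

35.47 wt%

M(Ca3Fe2Si3O12) = 508.167 g/mol; M(SiO2) = 60.083 g/mol.
Moles SiO2 per formula unit = 3 Si ÷ 1 = 3.0000.
SiO2 fraction = (3.0000 × 60.083) / 508.167 = 180.249/508.167 = 0.3547.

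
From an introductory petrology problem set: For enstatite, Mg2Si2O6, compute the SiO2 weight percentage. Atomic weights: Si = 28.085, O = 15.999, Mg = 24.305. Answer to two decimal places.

Molar mass of Mg2Si2O6 = 2×24.305 + 2×28.085 + 6×15.999 = 200.774 g/mol.
Each formula unit contains 2 Si, equivalent to 2/1 = 2.0000 mol SiO2.
M(SiO2) = 1×28.085 + 2×15.999 = 60.083 g/mol.
Mass of SiO2 per formula unit = 2.0000 × 60.083 = 120.166 g.
SiO2 wt% = 120.166 / 200.774 × 100 = 59.85%.

59.85 wt%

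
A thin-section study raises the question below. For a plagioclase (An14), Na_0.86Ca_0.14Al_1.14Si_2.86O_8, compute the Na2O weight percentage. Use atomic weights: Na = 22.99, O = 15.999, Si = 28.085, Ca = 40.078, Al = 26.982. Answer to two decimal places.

10.08 wt%

Formula mass = 264.457 g/mol.
0.86 Na → 0.4300 mol Na2O per formula unit; M(Na2O) = 61.979, so Na2O mass = 26.651 g.
26.651/264.457 × 100 = 10.08 wt%.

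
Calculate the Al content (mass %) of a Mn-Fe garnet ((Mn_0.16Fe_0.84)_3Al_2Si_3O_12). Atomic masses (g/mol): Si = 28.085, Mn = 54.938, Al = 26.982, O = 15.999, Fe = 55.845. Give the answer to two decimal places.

M((Mn_0.16Fe_0.84)_3Al_2Si_3O_12) = 497.307 g/mol.
Al contributes 2 × 26.982 = 53.964 g per mole.
53.964/497.307 = 0.1085 → 10.85%.

10.85 mass %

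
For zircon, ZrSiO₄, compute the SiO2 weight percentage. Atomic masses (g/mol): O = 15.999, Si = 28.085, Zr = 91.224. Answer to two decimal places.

32.78 wt%

Molar mass of ZrSiO₄ = 1*91.224 + 1*28.085 + 4*15.999 = 183.305 g/mol.
Each formula unit contains 1 Si, equivalent to 1/1 = 1.0000 mol SiO2.
M(SiO2) = 1×28.085 + 2×15.999 = 60.083 g/mol.
Mass of SiO2 per formula unit = 1.0000 × 60.083 = 60.083 g.
SiO2 wt% = 60.083 / 183.305 × 100 = 32.78%.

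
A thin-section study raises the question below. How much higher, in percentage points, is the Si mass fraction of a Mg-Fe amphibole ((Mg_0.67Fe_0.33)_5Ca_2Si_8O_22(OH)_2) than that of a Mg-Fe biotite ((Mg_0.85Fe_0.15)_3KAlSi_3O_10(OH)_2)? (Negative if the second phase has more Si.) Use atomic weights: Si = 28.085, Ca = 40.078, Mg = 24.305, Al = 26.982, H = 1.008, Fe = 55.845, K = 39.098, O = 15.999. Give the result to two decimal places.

6.46 percentage points

First mineral: 224.680 g Si in 864.394 g formula = 25.99 wt% Si.
Second mineral: 84.255 g Si in 431.447 g formula = 19.53 wt% Si.
25.99% − 19.53% gives a difference of 6.46 percentage points.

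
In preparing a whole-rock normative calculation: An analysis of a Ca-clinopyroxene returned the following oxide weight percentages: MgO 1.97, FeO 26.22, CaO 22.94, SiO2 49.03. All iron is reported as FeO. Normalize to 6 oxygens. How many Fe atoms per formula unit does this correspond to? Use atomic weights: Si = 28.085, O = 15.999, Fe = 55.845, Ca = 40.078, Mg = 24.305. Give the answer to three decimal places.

MgO: 1.97/40.304 = 0.04888 mol → 0.04888 mol Mg, 0.04888 mol O.
FeO: 26.22/71.844 = 0.36496 mol → 0.36496 mol Fe, 0.36496 mol O.
CaO: 22.94/56.077 = 0.40908 mol → 0.40908 mol Ca, 0.40908 mol O.
SiO2: 49.03/60.083 = 0.81604 mol → 0.81604 mol Si, 1.63208 mol O.
Total oxygen = 2.45500 mol. Normalization factor = 6/2.45500 = 2.44399.
Fe per 6 O = 0.36496 × 2.44399 = 0.892.

0.892 Fe apfu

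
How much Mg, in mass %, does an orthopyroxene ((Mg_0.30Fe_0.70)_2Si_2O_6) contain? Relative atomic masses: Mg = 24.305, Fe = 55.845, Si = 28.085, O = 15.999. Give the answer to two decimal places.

M((Mg_0.30Fe_0.70)_2Si_2O_6) = 244.930 g/mol.
Mg contributes 0.60 × 24.305 = 14.583 g per mole.
14.583/244.930 = 0.0595 → 5.95%.

5.95 mass %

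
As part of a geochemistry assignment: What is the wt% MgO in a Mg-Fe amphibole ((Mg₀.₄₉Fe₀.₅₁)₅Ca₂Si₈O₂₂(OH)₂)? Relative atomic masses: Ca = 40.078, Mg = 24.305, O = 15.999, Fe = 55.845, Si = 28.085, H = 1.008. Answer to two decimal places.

11.06 wt%

Formula mass = 892.780 g/mol.
2.45 Mg → 2.4500 mol MgO per formula unit; M(MgO) = 40.304, so MgO mass = 98.745 g.
98.745/892.780 × 100 = 11.06 wt%.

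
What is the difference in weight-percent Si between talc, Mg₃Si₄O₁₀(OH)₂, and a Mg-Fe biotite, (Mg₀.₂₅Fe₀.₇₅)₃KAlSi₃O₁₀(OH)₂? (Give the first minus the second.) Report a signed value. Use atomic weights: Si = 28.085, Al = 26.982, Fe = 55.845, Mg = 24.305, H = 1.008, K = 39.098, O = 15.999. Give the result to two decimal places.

12.36 percentage points

First mineral: 112.340 g Si in 379.259 g formula = 29.62 wt% Si.
Second mineral: 84.255 g Si in 488.219 g formula = 17.26 wt% Si.
29.62% − 17.26% gives a difference of 12.36 percentage points.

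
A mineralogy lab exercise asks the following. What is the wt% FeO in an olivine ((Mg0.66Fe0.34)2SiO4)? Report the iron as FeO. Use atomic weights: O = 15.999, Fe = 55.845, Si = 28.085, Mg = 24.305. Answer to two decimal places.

30.13 wt%

Formula mass = 162.138 g/mol.
0.68 Fe → 0.6800 mol FeO per formula unit; M(FeO) = 71.844, so FeO mass = 48.854 g.
48.854/162.138 × 100 = 30.13 wt%.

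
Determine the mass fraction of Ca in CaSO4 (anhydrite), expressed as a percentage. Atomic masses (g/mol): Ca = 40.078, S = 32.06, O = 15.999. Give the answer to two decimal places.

29.44 weight percent

Formula mass = 1*40.078 + 1*32.06 + 4*15.999 = 136.134 g/mol, of which 40.078 g is Ca.
So Ca makes up 40.078/136.134 = 0.2944 of the mass, i.e. 29.44%.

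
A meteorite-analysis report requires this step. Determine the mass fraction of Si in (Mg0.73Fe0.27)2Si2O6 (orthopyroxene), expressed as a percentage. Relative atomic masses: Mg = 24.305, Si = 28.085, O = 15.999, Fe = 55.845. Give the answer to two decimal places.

Formula mass = 1.46×24.305 + 0.54×55.845 + 2×28.085 + 6×15.999 = 217.806 g/mol, of which 56.170 g is Si.
So Si makes up 56.170/217.806 = 0.2579 of the mass, i.e. 25.79%.

25.79 weight percent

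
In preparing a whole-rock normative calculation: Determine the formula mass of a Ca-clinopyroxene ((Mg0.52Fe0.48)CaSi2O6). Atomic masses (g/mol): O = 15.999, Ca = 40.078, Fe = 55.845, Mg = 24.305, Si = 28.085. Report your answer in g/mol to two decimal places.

The formula mass is the sum 0.52(24.305) + 0.48(55.845) + 1(40.078) + 2(28.085) + 6(15.999).

231.69 g/mol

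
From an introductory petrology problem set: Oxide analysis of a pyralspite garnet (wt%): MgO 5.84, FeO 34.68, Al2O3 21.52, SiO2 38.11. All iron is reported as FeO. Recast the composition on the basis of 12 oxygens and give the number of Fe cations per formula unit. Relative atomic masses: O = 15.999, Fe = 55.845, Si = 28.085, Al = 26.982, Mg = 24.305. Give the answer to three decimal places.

5.84 wt% MgO ÷ 40.304 g/mol = 0.14490 mol, giving 0.14490 Mg and 0.14490 O.
34.68 wt% FeO ÷ 71.844 g/mol = 0.48271 mol, giving 0.48271 Fe and 0.48271 O.
21.52 wt% Al2O3 ÷ 101.961 g/mol = 0.21106 mol, giving 0.42212 Al and 0.63318 O.
38.11 wt% SiO2 ÷ 60.083 g/mol = 0.63429 mol, giving 0.63429 Si and 1.26858 O.
Oxygen sums to 2.52937; scaling by 12/2.52937 = 4.74426 puts the formula on 12 O.
Fe: 0.48271 × 4.74426 = 2.290 atoms per formula unit.

2.290 Fe apfu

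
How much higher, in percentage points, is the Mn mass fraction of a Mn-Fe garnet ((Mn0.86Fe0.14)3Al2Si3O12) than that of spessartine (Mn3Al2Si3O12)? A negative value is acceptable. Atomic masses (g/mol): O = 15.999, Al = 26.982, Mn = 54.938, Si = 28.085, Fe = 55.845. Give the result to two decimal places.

M((Mn0.86Fe0.14)3Al2Si3O12) = 495.402 g/mol, so wt% Mn = 141.740/495.402 × 100 = 28.61%.
M(Mn3Al2Si3O12) = 495.021 g/mol, so wt% Mn = 164.814/495.021 × 100 = 33.29%.
28.61 − 33.29 = -4.68 pp.

-4.68 percentage points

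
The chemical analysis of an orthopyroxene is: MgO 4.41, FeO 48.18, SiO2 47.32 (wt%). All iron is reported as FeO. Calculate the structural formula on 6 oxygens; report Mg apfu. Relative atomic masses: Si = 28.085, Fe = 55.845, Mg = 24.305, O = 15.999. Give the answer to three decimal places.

0.279 Mg apfu

MgO: 4.41/40.304 = 0.10942 mol → 0.10942 mol Mg, 0.10942 mol O.
FeO: 48.18/71.844 = 0.67062 mol → 0.67062 mol Fe, 0.67062 mol O.
SiO2: 47.32/60.083 = 0.78758 mol → 0.78758 mol Si, 1.57516 mol O.
Total oxygen = 2.35520 mol. Normalization factor = 6/2.35520 = 2.54755.
Mg per 6 O = 0.10942 × 2.54755 = 0.279.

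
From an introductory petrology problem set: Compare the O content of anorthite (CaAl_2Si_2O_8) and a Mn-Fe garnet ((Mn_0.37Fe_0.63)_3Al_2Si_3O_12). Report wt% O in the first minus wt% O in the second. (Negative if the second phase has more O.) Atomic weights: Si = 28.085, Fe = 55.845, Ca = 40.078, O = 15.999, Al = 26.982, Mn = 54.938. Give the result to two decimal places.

7.36 percentage points

First mineral: 127.992 g O in 278.204 g formula = 46.01 wt% O.
Second mineral: 191.988 g O in 496.735 g formula = 38.65 wt% O.
46.01% − 38.65% gives a difference of 7.36 percentage points.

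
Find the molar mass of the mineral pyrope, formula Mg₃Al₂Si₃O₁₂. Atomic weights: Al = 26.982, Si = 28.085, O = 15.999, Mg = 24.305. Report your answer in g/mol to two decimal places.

The formula mass is the sum 3·24.305 + 2·26.982 + 3·28.085 + 12·15.999.

403.12 g/mol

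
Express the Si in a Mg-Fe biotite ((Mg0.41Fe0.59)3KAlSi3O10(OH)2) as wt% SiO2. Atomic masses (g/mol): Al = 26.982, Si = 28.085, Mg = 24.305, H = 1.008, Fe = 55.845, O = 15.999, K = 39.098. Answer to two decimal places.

M((Mg0.41Fe0.59)3KAlSi3O10(OH)2) = 473.080 g/mol; M(SiO2) = 60.083 g/mol.
Moles SiO2 per formula unit = 3 Si ÷ 1 = 3.0000.
SiO2 fraction = (3.0000 × 60.083) / 473.080 = 180.249/473.080 = 0.3810.

38.10 wt%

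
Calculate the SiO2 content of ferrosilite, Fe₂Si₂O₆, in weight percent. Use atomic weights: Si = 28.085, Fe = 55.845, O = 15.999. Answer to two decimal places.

45.54 wt%

Molar mass of Fe₂Si₂O₆ = 2*55.845 + 2*28.085 + 6*15.999 = 263.854 g/mol.
Each formula unit contains 2 Si, equivalent to 2/1 = 2.0000 mol SiO2.
M(SiO2) = 1×28.085 + 2×15.999 = 60.083 g/mol.
Mass of SiO2 per formula unit = 2.0000 × 60.083 = 120.166 g.
SiO2 wt% = 120.166 / 263.854 × 100 = 45.54%.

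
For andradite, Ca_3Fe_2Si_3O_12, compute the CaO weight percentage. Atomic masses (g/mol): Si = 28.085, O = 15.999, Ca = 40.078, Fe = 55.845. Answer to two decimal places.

33.11 wt%

Formula mass = 508.167 g/mol.
3 Ca → 3.0000 mol CaO per formula unit; M(CaO) = 56.077, so CaO mass = 168.231 g.
168.231/508.167 × 100 = 33.11 wt%.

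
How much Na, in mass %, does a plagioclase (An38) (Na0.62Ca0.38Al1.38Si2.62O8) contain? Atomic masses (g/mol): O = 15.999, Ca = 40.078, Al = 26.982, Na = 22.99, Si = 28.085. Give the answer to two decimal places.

Formula mass = 0.62×22.99 + 0.38×40.078 + 1.38×26.982 + 2.62×28.085 + 8×15.999 = 268.293 g/mol, of which 14.254 g is Na.
So Na makes up 14.254/268.293 = 0.0531 of the mass, i.e. 5.31%.

5.31 mass %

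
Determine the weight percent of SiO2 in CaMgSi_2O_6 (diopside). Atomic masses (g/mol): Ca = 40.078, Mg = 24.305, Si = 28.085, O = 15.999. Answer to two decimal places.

55.49 wt%

M(CaMgSi_2O_6) = 216.547 g/mol; M(SiO2) = 60.083 g/mol.
Moles SiO2 per formula unit = 2 Si ÷ 1 = 2.0000.
SiO2 fraction = (2.0000 × 60.083) / 216.547 = 120.166/216.547 = 0.5549.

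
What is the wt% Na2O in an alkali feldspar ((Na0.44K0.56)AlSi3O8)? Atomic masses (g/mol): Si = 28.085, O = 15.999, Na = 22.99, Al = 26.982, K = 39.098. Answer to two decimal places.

5.03 wt%

M((Na0.44K0.56)AlSi3O8) = 271.239 g/mol; M(Na2O) = 61.979 g/mol.
Moles Na2O per formula unit = 0.44 Na ÷ 2 = 0.2200.
Na2O fraction = (0.2200 × 61.979) / 271.239 = 13.635/271.239 = 0.0503.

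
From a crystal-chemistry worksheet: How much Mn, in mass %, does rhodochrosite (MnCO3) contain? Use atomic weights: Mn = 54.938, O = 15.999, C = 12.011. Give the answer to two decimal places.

47.79 mass %

M(MnCO3) = 114.946 g/mol.
Mn contributes 1 × 54.938 = 54.938 g per mole.
54.938/114.946 = 0.4779 → 47.79%.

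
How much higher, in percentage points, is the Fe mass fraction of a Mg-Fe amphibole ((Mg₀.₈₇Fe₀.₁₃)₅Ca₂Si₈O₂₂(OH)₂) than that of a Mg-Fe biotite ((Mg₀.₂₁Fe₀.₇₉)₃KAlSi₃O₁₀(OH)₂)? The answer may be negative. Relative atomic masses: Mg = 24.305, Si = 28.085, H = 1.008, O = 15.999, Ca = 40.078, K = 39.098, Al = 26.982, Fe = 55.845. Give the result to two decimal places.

-22.54 percentage points

First mineral: 36.299 g Fe in 832.854 g formula = 4.36 wt% Fe.
Second mineral: 132.353 g Fe in 492.004 g formula = 26.90 wt% Fe.
4.36% − 26.90% gives a difference of -22.54 percentage points.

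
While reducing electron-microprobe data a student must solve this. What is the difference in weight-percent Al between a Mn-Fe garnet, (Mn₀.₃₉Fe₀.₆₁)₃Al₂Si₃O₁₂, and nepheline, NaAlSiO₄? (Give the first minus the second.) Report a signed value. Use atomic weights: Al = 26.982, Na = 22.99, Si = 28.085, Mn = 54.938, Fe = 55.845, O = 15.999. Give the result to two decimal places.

Al in (Mn₀.₃₉Fe₀.₆₁)₃Al₂Si₃O₁₂: molar mass 496.681 g/mol; 2×26.982 = 53.964 g → 10.86 wt%.
Al in NaAlSiO₄: molar mass 142.053 g/mol; 1×26.982 = 26.982 g → 18.99 wt%.
Difference = 10.86 − 18.99 = -8.13 percentage points.

-8.13 percentage points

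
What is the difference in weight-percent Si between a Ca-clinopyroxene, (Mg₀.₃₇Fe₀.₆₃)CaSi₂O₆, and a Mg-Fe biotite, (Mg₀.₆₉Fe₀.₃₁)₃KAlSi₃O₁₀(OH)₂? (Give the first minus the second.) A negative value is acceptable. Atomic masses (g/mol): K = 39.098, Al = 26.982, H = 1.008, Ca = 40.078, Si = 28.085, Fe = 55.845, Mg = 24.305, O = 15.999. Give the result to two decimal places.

Si in (Mg₀.₃₇Fe₀.₆₃)CaSi₂O₆: molar mass 236.417 g/mol; 2×28.085 = 56.170 g → 23.76 wt%.
Si in (Mg₀.₆₉Fe₀.₃₁)₃KAlSi₃O₁₀(OH)₂: molar mass 446.586 g/mol; 3×28.085 = 84.255 g → 18.87 wt%.
Difference = 23.76 − 18.87 = 4.89 percentage points.

4.89 percentage points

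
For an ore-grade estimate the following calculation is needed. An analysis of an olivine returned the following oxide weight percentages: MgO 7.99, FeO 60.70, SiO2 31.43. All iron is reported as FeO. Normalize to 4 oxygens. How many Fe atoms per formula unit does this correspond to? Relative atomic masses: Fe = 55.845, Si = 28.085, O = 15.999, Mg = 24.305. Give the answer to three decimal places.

MgO: 7.99/40.304 = 0.19824 mol → 0.19824 mol Mg, 0.19824 mol O.
FeO: 60.70/71.844 = 0.84489 mol → 0.84489 mol Fe, 0.84489 mol O.
SiO2: 31.43/60.083 = 0.52311 mol → 0.52311 mol Si, 1.04622 mol O.
Total oxygen = 2.08935 mol. Normalization factor = 4/2.08935 = 1.91447.
Fe per 4 O = 0.84489 × 1.91447 = 1.618.

1.618 Fe apfu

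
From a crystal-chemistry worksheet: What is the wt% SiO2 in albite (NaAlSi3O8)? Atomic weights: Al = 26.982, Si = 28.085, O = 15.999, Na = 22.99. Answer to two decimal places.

Formula mass = 262.219 g/mol.
3 Si → 3.0000 mol SiO2 per formula unit; M(SiO2) = 60.083, so SiO2 mass = 180.249 g.
180.249/262.219 × 100 = 68.74 wt%.

68.74 wt%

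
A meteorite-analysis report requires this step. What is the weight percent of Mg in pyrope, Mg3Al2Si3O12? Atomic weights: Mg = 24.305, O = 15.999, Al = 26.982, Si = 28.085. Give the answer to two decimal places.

Molar mass of Mg3Al2Si3O12: 3*24.305 + 2*26.982 + 3*28.085 + 12*15.999 = 403.122 g/mol.
Mass of Mg per formula unit: 3 × 24.305 = 72.915 g.
Weight fraction Mg = 72.915 / 403.122 = 0.1809.

18.09 weight percent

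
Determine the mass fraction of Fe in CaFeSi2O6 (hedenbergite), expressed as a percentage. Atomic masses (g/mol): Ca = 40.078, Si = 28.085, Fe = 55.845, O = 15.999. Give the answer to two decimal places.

22.51 wt%

Formula mass = 1×40.078 + 1×55.845 + 2×28.085 + 6×15.999 = 248.087 g/mol, of which 55.845 g is Fe.
So Fe makes up 55.845/248.087 = 0.2251 of the mass, i.e. 22.51%.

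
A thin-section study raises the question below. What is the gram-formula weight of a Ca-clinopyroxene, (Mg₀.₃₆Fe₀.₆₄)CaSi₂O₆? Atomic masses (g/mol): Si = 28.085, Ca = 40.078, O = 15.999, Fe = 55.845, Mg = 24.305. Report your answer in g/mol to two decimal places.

236.73 g/mol

Mg: 0.36 × 24.305 = 8.7498
Fe: 0.64 × 55.845 = 35.7408
Ca: 1 × 40.078 = 40.0780
Si: 2 × 28.085 = 56.1700
O: 6 × 15.999 = 95.9940
Summing the contributions gives the formula mass.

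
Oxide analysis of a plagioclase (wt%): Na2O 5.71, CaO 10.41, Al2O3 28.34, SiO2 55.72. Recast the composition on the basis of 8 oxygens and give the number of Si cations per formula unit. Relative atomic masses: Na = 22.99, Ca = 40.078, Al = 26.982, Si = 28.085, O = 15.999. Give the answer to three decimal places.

2.501 Si apfu

5.71 wt% Na2O ÷ 61.979 g/mol = 0.09213 mol, giving 0.18426 Na and 0.09213 O.
10.41 wt% CaO ÷ 56.077 g/mol = 0.18564 mol, giving 0.18564 Ca and 0.18564 O.
28.34 wt% Al2O3 ÷ 101.961 g/mol = 0.27795 mol, giving 0.55590 Al and 0.83385 O.
55.72 wt% SiO2 ÷ 60.083 g/mol = 0.92738 mol, giving 0.92738 Si and 1.85476 O.
Oxygen sums to 2.96638; scaling by 8/2.96638 = 2.69689 puts the formula on 8 O.
Si: 0.92738 × 2.69689 = 2.501 atoms per formula unit.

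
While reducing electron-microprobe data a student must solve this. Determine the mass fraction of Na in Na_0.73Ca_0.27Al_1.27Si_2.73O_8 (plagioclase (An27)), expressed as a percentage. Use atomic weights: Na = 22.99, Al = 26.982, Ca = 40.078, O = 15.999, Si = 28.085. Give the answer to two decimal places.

6.30 wt%

M(Na_0.73Ca_0.27Al_1.27Si_2.73O_8) = 266.535 g/mol.
Na contributes 0.73 × 22.99 = 16.783 g per mole.
16.783/266.535 = 0.0630 → 6.30%.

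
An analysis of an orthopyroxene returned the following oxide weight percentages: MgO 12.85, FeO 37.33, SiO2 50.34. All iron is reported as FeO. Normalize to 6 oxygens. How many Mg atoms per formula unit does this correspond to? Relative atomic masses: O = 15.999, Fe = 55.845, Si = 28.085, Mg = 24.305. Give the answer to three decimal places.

MgO: 12.85/40.304 = 0.31883 mol → 0.31883 mol Mg, 0.31883 mol O.
FeO: 37.33/71.844 = 0.51960 mol → 0.51960 mol Fe, 0.51960 mol O.
SiO2: 50.34/60.083 = 0.83784 mol → 0.83784 mol Si, 1.67568 mol O.
Total oxygen = 2.51411 mol. Normalization factor = 6/2.51411 = 2.38653.
Mg per 6 O = 0.31883 × 2.38653 = 0.761.

0.761 Mg apfu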